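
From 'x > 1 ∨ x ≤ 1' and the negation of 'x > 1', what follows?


Disjunctive syllogism: from (P ∨ Q) and ¬P, infer Q.
One disjunct, 'x > 1', is ruled out; the other must hold.

x ≤ 1


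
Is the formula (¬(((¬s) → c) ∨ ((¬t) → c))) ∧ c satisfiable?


Check all 8 assignments over {c, s, t}:
c | s | t | φ
-------------
F | F | F | F
T | F | F | F
F | T | F | F
T | T | F | F
F | F | T | F
T | F | T | F
F | T | T | F
T | T | T | F
No assignment makes the formula true.

Unsatisfiable.


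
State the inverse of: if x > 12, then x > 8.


The inverse of (P → Q) is (¬P → ¬Q). It is equivalent to the converse, not to the original.
Here P = 'x > 12' and Q = 'x > 8'.

If not (x > 12), then not (x > 8).


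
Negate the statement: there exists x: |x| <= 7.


¬(for all x: φ) = there exists x: ¬φ, and ¬(there exists x: φ) = for all x: ¬φ.
Apply to the existential statement.

for all x: NOT(|x| <= 7)


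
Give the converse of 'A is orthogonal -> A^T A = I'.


The converse of (P → Q) is (Q → P). It is not in general equivalent to the original.
Here P = 'A is orthogonal' and Q = 'A^T A = I'.

If A^T A = I, then A is orthogonal.


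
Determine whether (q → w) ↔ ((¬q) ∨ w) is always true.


Build the truth table over {q, w}:
q | w | φ
---------
F | F | T
T | F | T
F | T | T
T | T | T
Every row evaluates to true.

Yes, it is a tautology.


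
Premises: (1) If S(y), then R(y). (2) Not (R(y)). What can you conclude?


Modus tollens: from (P → Q) and ¬Q, infer ¬P.
Q = 'R(y)' is denied; since P → Q, P must also fail.

Not (S(y)).


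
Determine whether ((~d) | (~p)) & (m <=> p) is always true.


Build the truth table over {d, m, p}:
d | m | p | φ
-------------
False | False | False | True
True | False | False | True
False | True | False | False
True | True | False | False
False | False | True | False
True | False | True | False
False | True | True | True
True | True | True | False
Counterexample at row 3: with d=False, m=True, p=False, the formula is False.

No, it is not a tautology.


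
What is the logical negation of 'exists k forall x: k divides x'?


Negation flips each quantifier (∀↔∃) and negates the inner predicate.
¬(exists k forall x: φ) = forall k exists x: ¬φ.

forall k exists x: ~(k divides x)


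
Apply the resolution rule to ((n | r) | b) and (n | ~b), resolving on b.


The clauses contain complementary literals b and ~b.
Resolution eliminates this pair and disjoins the remaining literals (merging duplicates).

(r | n)


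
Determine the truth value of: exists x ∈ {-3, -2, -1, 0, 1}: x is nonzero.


Evaluate the predicate on each element: -3:True, -2:True, -1:True, 0:False, 1:True.
Witness x = -3 satisfies the predicate.

True


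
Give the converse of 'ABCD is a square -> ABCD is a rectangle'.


The converse of (P → Q) is (Q → P). It is not in general equivalent to the original.
Here P = 'ABCD is a square' and Q = 'ABCD is a rectangle'.

If ABCD is a rectangle, then ABCD is a square.


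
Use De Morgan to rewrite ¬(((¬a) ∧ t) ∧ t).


De Morgan: the negation of a conjunction is the disjunction of the negations.
Distribute ¬ across ∧, flipping it to ∨, and negate each literal.

(a ∨ (¬t)) ∨ (¬t)


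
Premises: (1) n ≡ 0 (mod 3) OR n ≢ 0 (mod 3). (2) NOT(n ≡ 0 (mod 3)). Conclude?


Disjunctive syllogism: from (P ∨ Q) and ¬P, infer Q.
One disjunct, 'n ≡ 0 (mod 3)', is ruled out; the other must hold.

n ≢ 0 (mod 3)


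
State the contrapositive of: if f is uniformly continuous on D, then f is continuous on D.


The contrapositive of (P → Q) is (¬Q → ¬P); it is logically equivalent to the original.
Here P = 'f is uniformly continuous on D' and Q = 'f is continuous on D'.

If not (f is continuous on D), then not (f is uniformly continuous on D).


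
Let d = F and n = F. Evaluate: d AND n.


Conjunction is true only when both operands are true.
Substitute: d=F, n=F.
F AND F evaluates to F.

F


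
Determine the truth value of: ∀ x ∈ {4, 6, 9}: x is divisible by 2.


Evaluate the predicate on each element: 4:T, 6:T, 9:F.
Counterexample x = 9 fails the predicate.

F


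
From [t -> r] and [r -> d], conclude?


Hypothetical syllogism: from (P → Q) and (Q → R), infer (P → R).
Chain the two implications through the shared middle term 'r'.

t -> d


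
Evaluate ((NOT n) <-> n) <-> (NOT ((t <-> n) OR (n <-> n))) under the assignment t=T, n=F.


Substitute t=T, n=F:
NOT n = T
(NOT n) <-> n = T <-> F = F
t <-> n = T <-> F = F
n <-> n = F <-> F = T
(t <-> n) OR (n <-> n) = F OR T = T
NOT ((t <-> n) OR (n <-> n)) = F
((NOT n) <-> n) <-> (NOT ((t <-> n) OR (n <-> n))) = F <-> F = T

T


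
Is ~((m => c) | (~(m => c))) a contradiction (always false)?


Truth table over {c, m}:
c | m | φ
---------
False | False | False
True | False | False
False | True | False
True | True | False
Every row is false.

Yes, it is a contradiction.


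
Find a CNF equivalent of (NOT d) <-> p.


Step 1: Rewrite (¬d) ↔ p as ((¬d) → p) ∧ (p → (¬d)).
Step 2: Rewrite each implication as a disjunction.
Step 3: Eliminate any double negations (¬¬X = X).

(d OR p) AND ((NOT p) OR (NOT d))


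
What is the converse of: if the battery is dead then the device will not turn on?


The converse of (P → Q) is (Q → P). It is not in general equivalent to the original.
Here P = 'the battery is dead' and Q = 'the device will not turn on'.

If the device will not turn on, then the battery is dead.


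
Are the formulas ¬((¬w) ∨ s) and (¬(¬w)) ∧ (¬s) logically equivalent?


Compare truth tables:
s | w | φ | ψ
-------------
F | F | F | F
T | F | F | F
F | T | T | T
T | T | F | F
The columns φ and ψ agree on every row.

Yes, they are logically equivalent.


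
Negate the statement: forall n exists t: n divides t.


Negation flips each quantifier (∀↔∃) and negates the inner predicate.
¬(forall n exists t: φ) = exists n forall t: ¬φ.

exists n forall t: ~(n divides t)


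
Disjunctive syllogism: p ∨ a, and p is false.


Disjunctive syllogism: from (P ∨ Q) and ¬P, infer Q.
One disjunct, 'p', is ruled out; the other must hold.

a


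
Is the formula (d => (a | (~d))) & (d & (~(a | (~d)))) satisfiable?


Check all 4 assignments over {a, d}:
a | d | φ
---------
False | False | False
True | False | False
False | True | False
True | True | False
No assignment makes the formula true.

Unsatisfiable.


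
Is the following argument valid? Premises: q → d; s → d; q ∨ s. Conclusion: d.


This matches the form of proof by cases: the conclusion follows in every model of the premises.

Valid.


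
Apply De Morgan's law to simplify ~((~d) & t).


De Morgan: the negation of a conjunction is the disjunction of the negations.
Distribute ~ across &, flipping it to |, and negate each literal.

d | (~t)


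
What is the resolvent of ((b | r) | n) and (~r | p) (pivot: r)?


The clauses contain complementary literals r and ~r.
Resolution eliminates this pair and disjoins the remaining literals (merging duplicates).

((b | n) | p)


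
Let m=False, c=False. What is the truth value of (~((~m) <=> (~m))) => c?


Substitute m=False, c=False:
~m = True
~m = True
(~m) <=> (~m) = True <=> True = True
~((~m) <=> (~m)) = False
(~((~m) <=> (~m))) => c = False => False = True

True


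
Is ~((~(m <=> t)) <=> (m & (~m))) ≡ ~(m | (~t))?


Compare truth tables:
m | t | φ | ψ
-------------
False | False | False | False
True | False | True | False
False | True | True | True
True | True | False | False
They differ at row 2 (m=True, t=False): φ=True but ψ=False.

No, they are not logically equivalent.


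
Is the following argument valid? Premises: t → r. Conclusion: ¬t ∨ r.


This matches the form of material implication: the conclusion follows in every model of the premises.

Valid.


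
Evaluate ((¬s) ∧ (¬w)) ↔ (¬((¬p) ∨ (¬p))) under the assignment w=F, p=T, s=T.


Substitute w=F, p=T, s=T:
¬s = F
¬w = T
(¬s) ∧ (¬w) = F ∧ T = F
¬p = F
¬p = F
(¬p) ∨ (¬p) = F ∨ F = F
¬((¬p) ∨ (¬p)) = T
((¬s) ∧ (¬w)) ↔ (¬((¬p) ∨ (¬p))) = F ↔ T = F

F


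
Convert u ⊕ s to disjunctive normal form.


Step 1: u ⊕ s is true exactly when they disagree: (u ∧ ¬s) ∨ (¬u ∧ s).

(u ∧ (¬s)) ∨ ((¬u) ∧ s)


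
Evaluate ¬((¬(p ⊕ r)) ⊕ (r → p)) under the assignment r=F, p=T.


Substitute r=F, p=T:
p ⊕ r = T ⊕ F = T
¬(p ⊕ r) = F
r → p = F → T = T
(¬(p ⊕ r)) ⊕ (r → p) = F ⊕ T = T
¬((¬(p ⊕ r)) ⊕ (r → p)) = F

F


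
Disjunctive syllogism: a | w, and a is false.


Disjunctive syllogism: from (P ∨ Q) and ¬P, infer Q.
One disjunct, 'a', is ruled out; the other must hold.

w


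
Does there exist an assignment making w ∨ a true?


Search for a satisfying assignment over {a, w}.
Try a=T, w=F: the formula evaluates to T.
A satisfying assignment exists.

Satisfiable.


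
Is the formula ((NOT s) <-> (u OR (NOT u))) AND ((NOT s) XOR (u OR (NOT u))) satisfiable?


Check all 4 assignments over {s, u}:
s | u | φ
---------
F | F | F
T | F | F
F | T | F
T | T | F
No assignment makes the formula true.

Unsatisfiable.


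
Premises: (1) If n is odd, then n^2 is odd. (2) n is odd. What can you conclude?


Modus ponens: from (P → Q) and P, infer Q.
P = 'n is odd' is asserted, and P → Q holds, so Q follows.

n^2 is odd.


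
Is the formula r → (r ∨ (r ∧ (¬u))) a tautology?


Build the truth table over {r, u}:
r | u | φ
---------
F | F | T
T | F | T
F | T | T
T | T | T
Every row evaluates to true.

Yes, it is a tautology.


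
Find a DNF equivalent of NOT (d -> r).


Step 1: Rewrite implication then negate: ¬(¬d ∨ r) = d ∧ ¬r.

d AND (NOT r)


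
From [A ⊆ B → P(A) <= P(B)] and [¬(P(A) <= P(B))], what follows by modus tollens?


Modus tollens: from (P → Q) and ¬Q, infer ¬P.
Q = 'P(A) <= P(B)' is denied; since P → Q, P must also fail.

Not (A ⊆ B).


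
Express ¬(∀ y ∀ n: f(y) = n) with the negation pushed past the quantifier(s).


Negation flips each quantifier (∀↔∃) and negates the inner predicate.
¬(∀ y ∀ n: φ) = ∃ y ∃ n: ¬φ.

∃ y ∃ n: ¬(f(y) = n)


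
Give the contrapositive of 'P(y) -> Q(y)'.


The contrapositive of (P → Q) is (¬Q → ¬P); it is logically equivalent to the original.
Here P = 'P(y)' and Q = 'Q(y)'.

If not (Q(y)), then not (P(y)).


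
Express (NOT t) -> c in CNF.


Step 1: Rewrite (¬t) → c as ¬(¬t) ∨ c.
Step 2: Eliminate any double negations (¬¬X = X).

t OR c


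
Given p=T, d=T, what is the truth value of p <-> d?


Biconditional is true when both operands have the same truth value.
Substitute: p=T, d=T.
T <-> T evaluates to T.

T


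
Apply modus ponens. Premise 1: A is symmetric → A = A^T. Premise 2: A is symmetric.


Modus ponens: from (P → Q) and P, infer Q.
P = 'A is symmetric' is asserted, and P → Q holds, so Q follows.

A = A^T.


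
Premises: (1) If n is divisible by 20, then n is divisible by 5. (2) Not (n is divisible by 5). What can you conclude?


Modus tollens: from (P → Q) and ¬Q, infer ¬P.
Q = 'n is divisible by 5' is denied; since P → Q, P must also fail.

Not (n is divisible by 20).


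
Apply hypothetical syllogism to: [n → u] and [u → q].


Hypothetical syllogism: from (P → Q) and (Q → R), infer (P → R).
Chain the two implications through the shared middle term 'u'.

n → q


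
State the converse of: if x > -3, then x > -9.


The converse of (P → Q) is (Q → P). It is not in general equivalent to the original.
Here P = 'x > -3' and Q = 'x > -9'.

If x > -9, then x > -3.


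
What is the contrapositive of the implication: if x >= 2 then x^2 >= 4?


The contrapositive of (P → Q) is (¬Q → ¬P); it is logically equivalent to the original.
Here P = 'x >= 2' and Q = 'x^2 >= 4'.

If not (x^2 >= 4), then not (x >= 2).


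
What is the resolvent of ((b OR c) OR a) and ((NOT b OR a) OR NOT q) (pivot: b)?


The clauses contain complementary literals b and NOTb.
Resolution eliminates this pair and disjoins the remaining literals (merging duplicates).

((c OR a) OR NOT q)


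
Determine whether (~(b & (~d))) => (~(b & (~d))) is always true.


Build the truth table over {b, d}:
b | d | φ
---------
False | False | True
True | False | True
False | True | True
True | True | True
Every row evaluates to true.

Yes, it is a tautology.


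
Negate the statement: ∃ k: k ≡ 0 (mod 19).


¬(∀ x: φ) = ∃ x: ¬φ, and ¬(∃ x: φ) = ∀ x: ¬φ.
Apply to the existential statement.

∀ k: ¬(k ≡ 0 (mod 19))


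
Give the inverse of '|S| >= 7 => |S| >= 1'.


The inverse of (P → Q) is (¬P → ¬Q). It is equivalent to the converse, not to the original.
Here P = '|S| >= 7' and Q = '|S| >= 1'.

If not (|S| >= 7), then not (|S| >= 1).


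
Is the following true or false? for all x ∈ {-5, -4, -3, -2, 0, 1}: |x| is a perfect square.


Evaluate the predicate on each element: -5:F, -4:T, -3:F, -2:F, 0:T, 1:T.
Counterexample x = -5 fails the predicate.

F


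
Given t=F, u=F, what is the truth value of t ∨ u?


Disjunction is false only when both operands are false.
Substitute: t=F, u=F.
F ∨ F evaluates to F.

F


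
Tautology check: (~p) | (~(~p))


Build the truth table over {p}:
p | φ
-----
False | True
True | True
Every row evaluates to true.

Yes, it is a tautology.


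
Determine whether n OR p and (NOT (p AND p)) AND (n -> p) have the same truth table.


Compare truth tables:
n | p | φ | ψ
-------------
F | F | F | T
T | F | T | F
F | T | T | F
T | T | T | F
They differ at row 1 (n=F, p=F): φ=F but ψ=T.

No, they are not logically equivalent.


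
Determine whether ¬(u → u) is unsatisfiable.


Truth table over {u}:
u | φ
-----
F | F
T | F
Every row is false.

Yes, it is a contradiction.


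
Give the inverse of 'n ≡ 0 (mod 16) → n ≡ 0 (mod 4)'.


The inverse of (P → Q) is (¬P → ¬Q). It is equivalent to the converse, not to the original.
Here P = 'n ≡ 0 (mod 16)' and Q = 'n ≡ 0 (mod 4)'.

If not (n ≡ 0 (mod 16)), then not (n ≡ 0 (mod 4)).


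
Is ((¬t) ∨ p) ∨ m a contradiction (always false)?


Truth table over {m, p, t}:
m | p | t | φ
-------------
F | F | F | T
T | F | F | T
F | T | F | T
T | T | F | T
F | F | T | F
T | F | T | T
F | T | T | T
T | T | T | T
Satisfying assignment at row 1: m=F, p=F, t=F gives T.

No, it is not a contradiction.


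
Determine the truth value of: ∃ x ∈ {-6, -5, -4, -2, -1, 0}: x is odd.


Evaluate the predicate on each element: -6:F, -5:T, -4:F, -2:F, -1:T, 0:F.
Witness x = -5 satisfies the predicate.

T


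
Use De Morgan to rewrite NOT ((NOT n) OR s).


De Morgan: the negation of a disjunction is the conjunction of the negations.
Distribute NOT across OR, flipping it to AND, and negate each literal.

n AND (NOT s)


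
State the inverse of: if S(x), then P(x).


The inverse of (P → Q) is (¬P → ¬Q). It is equivalent to the converse, not to the original.
Here P = 'S(x)' and Q = 'P(x)'.

If not (S(x)), then not (P(x)).


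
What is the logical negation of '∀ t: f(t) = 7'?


¬(∀ x: φ) = ∃ x: ¬φ, and ¬(∃ x: φ) = ∀ x: ¬φ.
Apply to the universal statement.

∃ t: ¬(f(t) = 7)


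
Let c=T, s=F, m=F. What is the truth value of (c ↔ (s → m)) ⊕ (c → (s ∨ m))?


Substitute c=T, s=F, m=F:
s → m = F → F = T
c ↔ (s → m) = T ↔ T = T
s ∨ m = F ∨ F = F
c → (s ∨ m) = T → F = F
(c ↔ (s → m)) ⊕ (c → (s ∨ m)) = T ⊕ F = T

T


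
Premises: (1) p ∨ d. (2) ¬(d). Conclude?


Disjunctive syllogism: from (P ∨ Q) and ¬P, infer Q.
One disjunct, 'd', is ruled out; the other must hold.

p


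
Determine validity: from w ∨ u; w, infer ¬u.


This is affirming a disjunct (fallacy). There exist truth assignments where the premises are all true but the conclusion is false.

Invalid.


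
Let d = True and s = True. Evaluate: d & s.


Conjunction is true only when both operands are true.
Substitute: d=True, s=True.
True & True evaluates to True.

True


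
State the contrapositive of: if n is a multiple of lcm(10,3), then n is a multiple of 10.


The contrapositive of (P → Q) is (¬Q → ¬P); it is logically equivalent to the original.
Here P = 'n is a multiple of lcm(10,3)' and Q = 'n is a multiple of 10'.

If not (n is a multiple of 10), then not (n is a multiple of lcm(10,3)).


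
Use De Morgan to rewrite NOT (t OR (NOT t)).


De Morgan: the negation of a disjunction is the conjunction of the negations.
Distribute NOT across OR, flipping it to AND, and negate each literal.

(NOT t) AND t


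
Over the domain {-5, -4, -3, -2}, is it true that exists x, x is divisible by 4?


Evaluate the predicate on each element: -5:False, -4:True, -3:False, -2:False.
Witness x = -4 satisfies the predicate.

True


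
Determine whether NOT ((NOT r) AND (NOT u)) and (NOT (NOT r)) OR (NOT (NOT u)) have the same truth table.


Compare truth tables:
r | u | φ | ψ
-------------
F | F | F | F
T | F | T | T
F | T | T | T
T | T | T | T
The columns φ and ψ agree on every row.

Yes, they are logically equivalent.


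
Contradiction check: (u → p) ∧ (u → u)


Truth table over {p, u}:
p | u | φ
---------
F | F | T
T | F | T
F | T | F
T | T | T
Satisfying assignment at row 1: p=F, u=F gives T.

No, it is not a contradiction.


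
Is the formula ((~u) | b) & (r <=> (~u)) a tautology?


Build the truth table over {b, r, u}:
b | r | u | φ
-------------
False | False | False | False
True | False | False | False
False | True | False | True
True | True | False | True
False | False | True | False
True | False | True | True
False | True | True | False
True | True | True | False
Counterexample at row 1: with b=False, r=False, u=False, the formula is False.

No, it is not a tautology.


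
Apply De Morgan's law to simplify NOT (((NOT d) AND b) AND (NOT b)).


De Morgan: the negation of a conjunction is the disjunction of the negations.
Distribute NOT across AND, flipping it to OR, and negate each literal.

(d OR (NOT b)) OR b


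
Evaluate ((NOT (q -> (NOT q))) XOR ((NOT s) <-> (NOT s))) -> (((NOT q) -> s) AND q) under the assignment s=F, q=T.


Substitute s=F, q=T:
… (earlier sub-steps elided)
q -> (NOT q) = T -> F = F
NOT (q -> (NOT q)) = T
NOT s = T
NOT s = T
(NOT s) <-> (NOT s) = T <-> T = T
(NOT (q -> (NOT q))) XOR ((NOT s) <-> (NOT s)) = T XOR T = F
NOT q = F
(NOT q) -> s = F -> F = T
((NOT q) -> s) AND q = T AND T = T
((NOT (q -> (NOT q))) XOR ((NOT s) <-> (NOT s))) -> (((NOT q) -> s) AND q) = F -> T = T

T


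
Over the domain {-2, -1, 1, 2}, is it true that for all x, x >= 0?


Evaluate the predicate on each element: -2:F, -1:F, 1:T, 2:T.
Counterexample x = -2 fails the predicate.

F


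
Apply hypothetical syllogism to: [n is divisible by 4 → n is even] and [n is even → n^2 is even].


Hypothetical syllogism: from (P → Q) and (Q → R), infer (P → R).
Chain the two implications through the shared middle term 'n is even'.

n is divisible by 4 → n^2 is even


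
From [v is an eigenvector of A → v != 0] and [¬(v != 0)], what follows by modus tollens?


Modus tollens: from (P → Q) and ¬Q, infer ¬P.
Q = 'v != 0' is denied; since P → Q, P must also fail.

Not (v is an eigenvector of A).


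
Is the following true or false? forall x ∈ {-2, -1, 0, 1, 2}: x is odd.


Evaluate the predicate on each element: -2:False, -1:True, 0:False, 1:True, 2:False.
Counterexample x = -2 fails the predicate.

False


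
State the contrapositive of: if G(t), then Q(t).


The contrapositive of (P → Q) is (¬Q → ¬P); it is logically equivalent to the original.
Here P = 'G(t)' and Q = 'Q(t)'.

If not (Q(t)), then not (G(t)).


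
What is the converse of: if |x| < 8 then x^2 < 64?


The converse of (P → Q) is (Q → P). It is not in general equivalent to the original.
Here P = '|x| < 8' and Q = 'x^2 < 64'.

If x^2 < 64, then |x| < 8.


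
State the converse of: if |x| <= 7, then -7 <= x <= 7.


The converse of (P → Q) is (Q → P). It is not in general equivalent to the original.
Here P = '|x| <= 7' and Q = '-7 <= x <= 7'.

If -7 <= x <= 7, then |x| <= 7.


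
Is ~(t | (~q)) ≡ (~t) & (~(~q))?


Compare truth tables:
q | t | φ | ψ
-------------
False | False | False | False
True | False | True | True
False | True | False | False
True | True | False | False
The columns φ and ψ agree on every row.

Yes, they are logically equivalent.


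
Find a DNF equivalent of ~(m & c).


Step 1: Apply De Morgan: ¬(m ∧ c) = ¬m ∨ ¬c.

(~m) | (~c)


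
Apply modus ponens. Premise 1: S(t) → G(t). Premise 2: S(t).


Modus ponens: from (P → Q) and P, infer Q.
P = 'S(t)' is asserted, and P → Q holds, so Q follows.

G(t).


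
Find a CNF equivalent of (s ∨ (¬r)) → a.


Step 1: Rewrite as ¬(s ∨ (¬r)) ∨ a = (¬s ∧ ¬(¬r)) ∨ a.
Step 2: Distribute ∨ over ∧.
Step 3: Eliminate any double negations (¬¬X = X).

((¬s) ∨ a) ∧ (r ∨ a)


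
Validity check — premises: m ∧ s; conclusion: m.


This matches the form of conjunction elimination: the conclusion follows in every model of the premises.

Valid.


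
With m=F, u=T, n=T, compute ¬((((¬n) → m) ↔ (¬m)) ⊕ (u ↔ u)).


Substitute m=F, u=T, n=T:
¬n = F
(¬n) → m = F → F = T
¬m = T
((¬n) → m) ↔ (¬m) = T ↔ T = T
u ↔ u = T ↔ T = T
(((¬n) → m) ↔ (¬m)) ⊕ (u ↔ u) = T ⊕ T = F
¬((((¬n) → m) ↔ (¬m)) ⊕ (u ↔ u)) = T

T


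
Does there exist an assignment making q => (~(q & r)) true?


Search for a satisfying assignment over {q, r}.
Try q=False, r=False: the formula evaluates to True.
A satisfying assignment exists.

Satisfiable.


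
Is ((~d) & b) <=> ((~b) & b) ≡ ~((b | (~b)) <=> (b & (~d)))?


Compare truth tables:
b | d | φ | ψ
-------------
False | False | True | True
True | False | False | False
False | True | True | True
True | True | True | True
The columns φ and ψ agree on every row.

Yes, they are logically equivalent.


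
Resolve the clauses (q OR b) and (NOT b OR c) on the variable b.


The clauses contain complementary literals b and NOTb.
Resolution eliminates this pair and disjoins the remaining literals (merging duplicates).

(q OR c)


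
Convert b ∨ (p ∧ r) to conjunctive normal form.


Step 1: Distribute ∨ over ∧: b ∨ (p ∧ r) = (b ∨ p) ∧ (b ∨ r).

(b ∨ p) ∧ (b ∨ r)


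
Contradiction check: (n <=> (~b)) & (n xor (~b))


Truth table over {b, n}:
b | n | φ
---------
False | False | False
True | False | False
False | True | False
True | True | False
Every row is false.

Yes, it is a contradiction.


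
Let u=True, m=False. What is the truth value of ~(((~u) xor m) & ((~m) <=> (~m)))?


Substitute u=True, m=False:
~u = False
(~u) xor m = False xor False = False
~m = True
~m = True
(~m) <=> (~m) = True <=> True = True
((~u) xor m) & ((~m) <=> (~m)) = False & True = False
~(((~u) xor m) & ((~m) <=> (~m))) = True

True


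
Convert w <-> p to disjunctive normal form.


Step 1: w ↔ p is true exactly when both agree: (w ∧ p) ∨ (¬w ∧ ¬p).

(w AND p) OR ((NOT w) AND (NOT p))


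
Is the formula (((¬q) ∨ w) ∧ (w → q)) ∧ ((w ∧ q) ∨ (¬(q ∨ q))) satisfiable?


Search for a satisfying assignment over {q, w}.
Try q=F, w=F: the formula evaluates to T.
A satisfying assignment exists.

Satisfiable.


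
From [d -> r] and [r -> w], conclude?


Hypothetical syllogism: from (P → Q) and (Q → R), infer (P → R).
Chain the two implications through the shared middle term 'r'.

d -> w


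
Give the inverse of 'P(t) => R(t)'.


The inverse of (P → Q) is (¬P → ¬Q). It is equivalent to the converse, not to the original.
Here P = 'P(t)' and Q = 'R(t)'.

If not (P(t)), then not (R(t)).


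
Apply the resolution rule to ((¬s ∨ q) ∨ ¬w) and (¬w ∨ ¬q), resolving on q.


The clauses contain complementary literals q and ¬q.
Resolution eliminates this pair and disjoins the remaining literals (merging duplicates).

(¬w ∨ ¬s)


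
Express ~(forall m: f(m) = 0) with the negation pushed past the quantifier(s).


¬(forall x: φ) = exists x: ¬φ, and ¬(exists x: φ) = forall x: ¬φ.
Apply to the universal statement.

exists m: ~(f(m) = 0)


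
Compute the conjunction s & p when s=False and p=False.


Conjunction is true only when both operands are true.
Substitute: s=False, p=False.
False & False evaluates to False.

False


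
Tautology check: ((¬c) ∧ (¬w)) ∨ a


Build the truth table over {a, c, w}:
a | c | w | φ
-------------
F | F | F | T
T | F | F | T
F | T | F | F
T | T | F | T
F | F | T | F
T | F | T | T
F | T | T | F
T | T | T | T
Counterexample at row 3: with a=F, c=T, w=F, the formula is F.

No, it is not a tautology.


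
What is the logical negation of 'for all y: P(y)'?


¬(for all x: φ) = there exists x: ¬φ, and ¬(there exists x: φ) = for all x: ¬φ.
Apply to the universal statement.

there exists y: NOT(P(y))


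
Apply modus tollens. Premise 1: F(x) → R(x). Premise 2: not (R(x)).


Modus tollens: from (P → Q) and ¬Q, infer ¬P.
Q = 'R(x)' is denied; since P → Q, P must also fail.

Not (F(x)).


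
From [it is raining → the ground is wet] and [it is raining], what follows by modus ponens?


Modus ponens: from (P → Q) and P, infer Q.
P = 'it is raining' is asserted, and P → Q holds, so Q follows.

the ground is wet.


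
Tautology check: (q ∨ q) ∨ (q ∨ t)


Build the truth table over {q, t}:
q | t | φ
---------
F | F | F
T | F | T
F | T | T
T | T | T
Counterexample at row 1: with q=F, t=F, the formula is F.

No, it is not a tautology.


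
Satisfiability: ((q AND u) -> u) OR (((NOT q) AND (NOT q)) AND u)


Search for a satisfying assignment over {q, u}.
Try q=F, u=F: the formula evaluates to T.
A satisfying assignment exists.

Satisfiable.


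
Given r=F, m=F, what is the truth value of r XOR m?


Exclusive or is true when exactly one operand is true.
Substitute: r=F, m=F.
F XOR F evaluates to F.

F


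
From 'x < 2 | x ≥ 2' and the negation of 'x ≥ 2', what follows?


Disjunctive syllogism: from (P ∨ Q) and ¬P, infer Q.
One disjunct, 'x ≥ 2', is ruled out; the other must hold.

x < 2


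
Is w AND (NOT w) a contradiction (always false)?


Truth table over {w}:
w | φ
-----
F | F
T | F
Every row is false.

Yes, it is a contradiction.


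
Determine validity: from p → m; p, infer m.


This matches the form of modus ponens: the conclusion follows in every model of the premises.

Valid.


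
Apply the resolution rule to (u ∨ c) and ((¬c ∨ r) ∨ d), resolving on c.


The clauses contain complementary literals c and ¬c.
Resolution eliminates this pair and disjoins the remaining literals (merging duplicates).

((u ∨ d) ∨ r)


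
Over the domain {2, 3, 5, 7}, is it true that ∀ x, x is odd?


Evaluate the predicate on each element: 2:F, 3:T, 5:T, 7:T.
Counterexample x = 2 fails the predicate.

F


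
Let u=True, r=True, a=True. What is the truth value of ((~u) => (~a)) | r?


Substitute u=True, r=True, a=True:
~u = False
~a = False
(~u) => (~a) = False => False = True
((~u) => (~a)) | r = True | True = True

True


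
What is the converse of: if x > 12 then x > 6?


The converse of (P → Q) is (Q → P). It is not in general equivalent to the original.
Here P = 'x > 12' and Q = 'x > 6'.

If x > 6, then x > 12.


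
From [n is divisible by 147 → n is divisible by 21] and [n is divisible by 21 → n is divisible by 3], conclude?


Hypothetical syllogism: from (P → Q) and (Q → R), infer (P → R).
Chain the two implications through the shared middle term 'n is divisible by 21'.

n is divisible by 147 → n is divisible by 3


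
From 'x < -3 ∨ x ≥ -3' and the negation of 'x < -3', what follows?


Disjunctive syllogism: from (P ∨ Q) and ¬P, infer Q.
One disjunct, 'x < -3', is ruled out; the other must hold.

x ≥ -3


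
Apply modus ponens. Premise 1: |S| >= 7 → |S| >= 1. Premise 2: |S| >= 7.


Modus ponens: from (P → Q) and P, infer Q.
P = '|S| >= 7' is asserted, and P → Q holds, so Q follows.

|S| >= 1.


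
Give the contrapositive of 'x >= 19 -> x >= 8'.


The contrapositive of (P → Q) is (¬Q → ¬P); it is logically equivalent to the original.
Here P = 'x >= 19' and Q = 'x >= 8'.

If not (x >= 8), then not (x >= 19).


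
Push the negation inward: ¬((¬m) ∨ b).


De Morgan: the negation of a disjunction is the conjunction of the negations.
Distribute ¬ across ∨, flipping it to ∧, and negate each literal.

m ∧ (¬b)


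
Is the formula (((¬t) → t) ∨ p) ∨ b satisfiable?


Search for a satisfying assignment over {b, p, t}.
Try b=T, p=F, t=F: the formula evaluates to T.
A satisfying assignment exists.

Satisfiable.


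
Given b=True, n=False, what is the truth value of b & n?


Conjunction is true only when both operands are true.
Substitute: b=True, n=False.
True & False evaluates to False.

False


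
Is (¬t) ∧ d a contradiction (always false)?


Truth table over {d, t}:
d | t | φ
---------
F | F | F
T | F | T
F | T | F
T | T | F
Satisfying assignment at row 2: d=T, t=F gives T.

No, it is not a contradiction.


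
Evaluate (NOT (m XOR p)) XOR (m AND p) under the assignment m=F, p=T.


Substitute m=F, p=T:
m XOR p = F XOR T = T
NOT (m XOR p) = F
m AND p = F AND T = F
(NOT (m XOR p)) XOR (m AND p) = F XOR F = F

F


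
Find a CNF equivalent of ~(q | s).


Step 1: Apply De Morgan: ¬(q ∨ s) = ¬q ∧ ¬s.

(~q) & (~s)


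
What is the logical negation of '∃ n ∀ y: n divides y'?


Negation flips each quantifier (∀↔∃) and negates the inner predicate.
¬(∃ n ∀ y: φ) = ∀ n ∃ y: ¬φ.

∀ n ∃ y: ¬(n divides y)


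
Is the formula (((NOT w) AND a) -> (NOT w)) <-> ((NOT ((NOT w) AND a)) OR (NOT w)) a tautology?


Build the truth table over {a, w}:
a | w | φ
---------
F | F | T
T | F | T
F | T | T
T | T | T
Every row evaluates to true.

Yes, it is a tautology.


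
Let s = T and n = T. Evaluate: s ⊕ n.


Exclusive or is true when exactly one operand is true.
Substitute: s=T, n=T.
T ⊕ T evaluates to F.

F


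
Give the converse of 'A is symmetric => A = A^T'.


The converse of (P → Q) is (Q → P). It is not in general equivalent to the original.
Here P = 'A is symmetric' and Q = 'A = A^T'.

If A = A^T, then A is symmetric.


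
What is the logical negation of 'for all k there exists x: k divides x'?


Negation flips each quantifier (∀↔∃) and negates the inner predicate.
¬(for all k there exists x: φ) = there exists k for all x: ¬φ.

there exists k for all x: NOT(k divides x)


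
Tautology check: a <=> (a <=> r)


Build the truth table over {a, r}:
a | r | φ
---------
False | False | False
True | False | False
False | True | True
True | True | True
Counterexample at row 1: with a=False, r=False, the formula is False.

No, it is not a tautology.


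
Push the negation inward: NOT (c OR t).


De Morgan: the negation of a disjunction is the conjunction of the negations.
Distribute NOT across OR, flipping it to AND, and negate each literal.

(NOT c) AND (NOT t)


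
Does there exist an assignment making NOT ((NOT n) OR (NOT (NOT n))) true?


Check all 2 assignments over {n}:
n | φ
-----
F | F
T | F
No assignment makes the formula true.

Unsatisfiable.


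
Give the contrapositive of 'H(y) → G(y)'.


The contrapositive of (P → Q) is (¬Q → ¬P); it is logically equivalent to the original.
Here P = 'H(y)' and Q = 'G(y)'.

If not (G(y)), then not (H(y)).


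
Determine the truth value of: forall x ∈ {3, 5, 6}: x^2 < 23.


Evaluate the predicate on each element: 3:True, 5:False, 6:False.
Counterexample x = 5 fails the predicate.

False


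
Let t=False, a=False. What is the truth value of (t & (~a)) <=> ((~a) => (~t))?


Substitute t=False, a=False:
~a = True
t & (~a) = False & True = False
~a = True
~t = True
(~a) => (~t) = True => True = True
(t & (~a)) <=> ((~a) => (~t)) = False <=> True = False

False


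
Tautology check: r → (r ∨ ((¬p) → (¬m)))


Build the truth table over {m, p, r}:
m | p | r | φ
-------------
F | F | F | T
T | F | F | T
F | T | F | T
T | T | F | T
F | F | T | T
T | F | T | T
F | T | T | T
T | T | T | T
Every row evaluates to true.

Yes, it is a tautology.


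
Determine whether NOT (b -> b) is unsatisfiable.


Truth table over {b}:
b | φ
-----
F | F
T | F
Every row is false.

Yes, it is a contradiction.


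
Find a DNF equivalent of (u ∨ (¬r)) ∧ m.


Step 1: Distribute ∧ over ∨: (u ∨ (¬r)) ∧ m = (u ∧ m) ∨ ((¬r) ∧ m).

(u ∧ m) ∨ ((¬r) ∧ m)


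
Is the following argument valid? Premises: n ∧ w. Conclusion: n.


This matches the form of conjunction elimination: the conclusion follows in every model of the premises.

Valid.


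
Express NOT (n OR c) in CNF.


Step 1: Apply De Morgan: ¬(n ∨ c) = ¬n ∧ ¬c.

(NOT n) AND (NOT c)


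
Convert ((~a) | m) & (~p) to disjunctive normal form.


Step 1: Distribute ∧ over ∨: ((¬a) ∨ m) ∧ (¬p) = ((¬a) ∧ (¬p)) ∨ (m ∧ (¬p)).

((~a) & (~p)) | (m & (~p))


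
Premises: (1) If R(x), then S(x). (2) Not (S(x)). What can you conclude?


Modus tollens: from (P → Q) and ¬Q, infer ¬P.
Q = 'S(x)' is denied; since P → Q, P must also fail.

Not (R(x)).


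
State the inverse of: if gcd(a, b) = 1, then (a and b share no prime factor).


The inverse of (P → Q) is (¬P → ¬Q). It is equivalent to the converse, not to the original.
Here P = 'gcd(a, b) = 1' and Q = '(a and b share no prime factor)'.

If not (gcd(a, b) = 1), then not ((a and b share no prime factor)).


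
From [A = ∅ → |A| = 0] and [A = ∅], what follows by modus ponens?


Modus ponens: from (P → Q) and P, infer Q.
P = 'A = ∅' is asserted, and P → Q holds, so Q follows.

|A| = 0.


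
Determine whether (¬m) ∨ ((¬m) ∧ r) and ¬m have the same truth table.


Compare truth tables:
m | r | φ | ψ
-------------
F | F | T | T
T | F | F | F
F | T | T | T
T | T | F | F
The columns φ and ψ agree on every row.

Yes, they are logically equivalent.


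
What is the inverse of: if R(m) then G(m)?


The inverse of (P → Q) is (¬P → ¬Q). It is equivalent to the converse, not to the original.
Here P = 'R(m)' and Q = 'G(m)'.

If not (R(m)), then not (G(m)).


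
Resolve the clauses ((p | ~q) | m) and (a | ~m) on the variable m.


The clauses contain complementary literals m and ~m.
Resolution eliminates this pair and disjoins the remaining literals (merging duplicates).

((~q | p) | a)


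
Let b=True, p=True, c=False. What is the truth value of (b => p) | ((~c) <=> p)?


Substitute b=True, p=True, c=False:
b => p = True => True = True
~c = True
(~c) <=> p = True <=> True = True
(b => p) | ((~c) <=> p) = True | True = True

True


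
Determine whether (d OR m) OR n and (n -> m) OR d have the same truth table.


Compare truth tables:
d | m | n | φ | ψ
-----------------
F | F | F | F | T
T | F | F | T | T
F | T | F | T | T
T | T | F | T | T
F | F | T | T | F
T | F | T | T | T
F | T | T | T | T
T | T | T | T | T
They differ at row 1 (d=F, m=F, n=F): φ=F but ψ=T.

No, they are not logically equivalent.


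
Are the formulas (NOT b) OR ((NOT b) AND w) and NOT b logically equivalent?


Compare truth tables:
b | w | φ | ψ
-------------
F | F | T | T
T | F | F | F
F | T | T | T
T | T | F | F
The columns φ and ψ agree on every row.

Yes, they are logically equivalent.


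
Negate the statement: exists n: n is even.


¬(forall x: φ) = exists x: ¬φ, and ¬(exists x: φ) = forall x: ¬φ.
Apply to the existential statement.

forall n: ~(n is even)


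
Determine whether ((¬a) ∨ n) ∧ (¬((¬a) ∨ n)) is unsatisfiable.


Truth table over {a, n}:
a | n | φ
---------
F | F | F
T | F | F
F | T | F
T | T | F
Every row is false.

Yes, it is a contradiction.


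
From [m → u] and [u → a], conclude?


Hypothetical syllogism: from (P → Q) and (Q → R), infer (P → R).
Chain the two implications through the shared middle term 'u'.

m → a


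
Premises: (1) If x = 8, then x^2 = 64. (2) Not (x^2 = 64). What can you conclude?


Modus tollens: from (P → Q) and ¬Q, infer ¬P.
Q = 'x^2 = 64' is denied; since P → Q, P must also fail.

Not (x = 8).


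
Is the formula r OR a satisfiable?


Search for a satisfying assignment over {a, r}.
Try a=T, r=F: the formula evaluates to T.
A satisfying assignment exists.

Satisfiable.


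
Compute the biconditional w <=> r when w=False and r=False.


Biconditional is true when both operands have the same truth value.
Substitute: w=False, r=False.
False <=> False evaluates to True.

True


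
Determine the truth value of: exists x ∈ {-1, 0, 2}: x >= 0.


Evaluate the predicate on each element: -1:False, 0:True, 2:True.
Witness x = 0 satisfies the predicate.

True


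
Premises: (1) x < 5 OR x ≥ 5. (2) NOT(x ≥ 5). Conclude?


Disjunctive syllogism: from (P ∨ Q) and ¬P, infer Q.
One disjunct, 'x ≥ 5', is ruled out; the other must hold.

x < 5


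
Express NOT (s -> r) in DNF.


Step 1: Rewrite implication then negate: ¬(¬s ∨ r) = s ∧ ¬r.

s AND (NOT r)


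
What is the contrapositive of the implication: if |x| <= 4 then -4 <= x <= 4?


The contrapositive of (P → Q) is (¬Q → ¬P); it is logically equivalent to the original.
Here P = '|x| <= 4' and Q = '-4 <= x <= 4'.

If not (-4 <= x <= 4), then not (|x| <= 4).


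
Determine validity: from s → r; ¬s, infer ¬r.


This is denying the antecedent (fallacy). There exist truth assignments where the premises are all true but the conclusion is false.

Invalid.


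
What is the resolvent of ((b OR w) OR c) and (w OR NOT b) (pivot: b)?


The clauses contain complementary literals b and NOTb.
Resolution eliminates this pair and disjoins the remaining literals (merging duplicates).

(w OR c)


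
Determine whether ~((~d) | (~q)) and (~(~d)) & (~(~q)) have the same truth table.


Compare truth tables:
d | q | φ | ψ
-------------
False | False | False | False
True | False | False | False
False | True | False | False
True | True | True | True
The columns φ and ψ agree on every row.

Yes, they are logically equivalent.


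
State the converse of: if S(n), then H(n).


The converse of (P → Q) is (Q → P). It is not in general equivalent to the original.
Here P = 'S(n)' and Q = 'H(n)'.

If H(n), then S(n).


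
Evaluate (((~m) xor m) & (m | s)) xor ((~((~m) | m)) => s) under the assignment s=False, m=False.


Substitute s=False, m=False:
~m = True
(~m) xor m = True xor False = True
m | s = False | False = False
((~m) xor m) & (m | s) = True & False = False
~m = True
(~m) | m = True | False = True
~((~m) | m) = False
(~((~m) | m)) => s = False => False = True
(((~m) xor m) & (m | s)) xor ((~((~m) | m)) => s) = False xor True = True

True


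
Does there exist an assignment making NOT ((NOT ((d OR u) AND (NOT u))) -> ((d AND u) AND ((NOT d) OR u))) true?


Search for a satisfying assignment over {d, u}.
Try d=F, u=F: the formula evaluates to T.
A satisfying assignment exists.

Satisfiable.


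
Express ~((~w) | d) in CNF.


Step 1: Apply De Morgan: ¬((¬w) ∨ d) = ¬(¬w) ∧ ¬d.
Step 2: Eliminate any double negations (¬¬X = X).

w & (~d)
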